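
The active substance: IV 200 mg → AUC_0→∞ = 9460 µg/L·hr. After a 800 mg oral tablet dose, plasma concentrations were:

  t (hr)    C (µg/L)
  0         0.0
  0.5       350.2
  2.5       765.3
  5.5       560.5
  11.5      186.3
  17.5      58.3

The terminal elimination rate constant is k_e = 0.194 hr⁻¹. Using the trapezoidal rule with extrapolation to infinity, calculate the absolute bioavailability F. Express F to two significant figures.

Trapezoidal AUC_0→17.5 (oral tablet):
  [0→0.5]: (0.0+350.2)/2 × 0.5 = 87.55
  [0.5→2.5]: (350.2+765.3)/2 × 2 = 1115.5
  [2.5→5.5]: (765.3+560.5)/2 × 3 = 1988.7
  [5.5→11.5]: (560.5+186.3)/2 × 6 = 2240.4
  [11.5→17.5]: (186.3+58.3)/2 × 6 = 733.8
  Sum = 6165.95 µg/L·hr
Tail: C_last/k_e = 58.3/0.194 = 300.515
AUC_0→∞ (oral tablet) = 6165.95 + 300.515 = 6466.465 µg/L·hr
F = (AUC_ev/D_ev)/(AUC_iv/D_iv) = (6466.465/800)/(9460/200) = 8.08308/47.3 = 0.1709

F = 0.17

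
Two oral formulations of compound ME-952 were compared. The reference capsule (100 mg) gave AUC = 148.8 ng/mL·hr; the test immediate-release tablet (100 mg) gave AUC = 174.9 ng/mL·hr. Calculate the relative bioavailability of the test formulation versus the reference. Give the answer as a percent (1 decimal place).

F_rel = 117.5%

F_rel = (AUC_test/D_test) / (AUC_ref/D_ref)
      = (174.9/100) / (148.8/100)
      = 1.749 / 1.488 = 1.1754 = 117.54%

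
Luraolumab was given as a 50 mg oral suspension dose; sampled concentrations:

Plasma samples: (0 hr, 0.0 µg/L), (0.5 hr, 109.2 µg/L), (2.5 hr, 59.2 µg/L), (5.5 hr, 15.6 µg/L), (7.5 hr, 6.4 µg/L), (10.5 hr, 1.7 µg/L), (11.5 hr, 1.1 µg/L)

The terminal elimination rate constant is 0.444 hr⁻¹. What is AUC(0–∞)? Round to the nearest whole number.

AUC = 346 µg/L·hr

Trapezoidal AUC_0→11.5:
  [0→0.5]: (0.0+109.2)/2 × 0.5 = 27.3
  [0.5→2.5]: (109.2+59.2)/2 × 2 = 168.4
  [2.5→5.5]: (59.2+15.6)/2 × 3 = 112.2
  [5.5→7.5]: (15.6+6.4)/2 × 2 = 22.0
  [7.5→10.5]: (6.4+1.7)/2 × 3 = 12.15
  [10.5→11.5]: (1.7+1.1)/2 × 1 = 1.4
  Sum = 343.45 µg/L·hr
Extrapolated tail: C_last / k_e = 1.1 / 0.444 = 2.477
AUC_0→∞ = 343.45 + 2.477 = 345.927 µg/L·hr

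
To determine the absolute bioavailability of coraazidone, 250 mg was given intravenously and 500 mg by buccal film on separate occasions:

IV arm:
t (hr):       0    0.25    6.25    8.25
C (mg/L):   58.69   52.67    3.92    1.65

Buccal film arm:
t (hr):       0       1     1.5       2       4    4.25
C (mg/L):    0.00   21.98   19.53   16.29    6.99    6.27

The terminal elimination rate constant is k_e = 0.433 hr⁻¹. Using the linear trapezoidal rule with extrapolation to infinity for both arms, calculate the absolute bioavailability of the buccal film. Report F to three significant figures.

Trapezoidal AUC_0→8.25 (IV):
  [0→0.25]: (58.69+52.67)/2 × 0.25 = 13.92
  [0.25→6.25]: (52.67+3.92)/2 × 6 = 169.77
  [6.25→8.25]: (3.92+1.65)/2 × 2 = 5.57
  Sum = 189.26 mg/L·hr
IV tail: 1.65/0.433 = 3.811; AUC_iv,0→∞ = 189.26 + 3.811 = 193.071 mg/L·hr
Trapezoidal AUC_0→4.25 (buccal film):
  [0→1]: (0.00+21.98)/2 × 1 = 10.99
  [1→1.5]: (21.98+19.53)/2 × 0.5 = 10.3775
  [1.5→2]: (19.53+16.29)/2 × 0.5 = 8.955
  [2→4]: (16.29+6.99)/2 × 2 = 23.28
  [4→4.25]: (6.99+6.27)/2 × 0.25 = 1.6575
  Sum = 55.26 mg/L·hr
buccal film tail: 6.27/0.433 = 14.480; AUC_ev,0→∞ = 55.26 + 14.480 = 69.74 mg/L·hr
F = (AUC_ev/D_ev)/(AUC_iv/D_iv) = (69.74/500)/(193.071/250) = 0.13948/0.772284 = 0.1806

F = 0.181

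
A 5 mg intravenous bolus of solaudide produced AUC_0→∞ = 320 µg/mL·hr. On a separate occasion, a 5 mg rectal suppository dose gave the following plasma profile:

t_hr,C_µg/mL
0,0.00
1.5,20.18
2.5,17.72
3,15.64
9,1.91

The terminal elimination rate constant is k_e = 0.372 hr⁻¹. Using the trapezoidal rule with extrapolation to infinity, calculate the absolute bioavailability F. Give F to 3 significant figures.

Trapezoidal AUC_0→9 (rectal suppository):
  [0→1.5]: (0.00+20.18)/2 × 1.5 = 15.135
  [1.5→2.5]: (20.18+17.72)/2 × 1 = 18.95
  [2.5→3]: (17.72+15.64)/2 × 0.5 = 8.34
  [3→9]: (15.64+1.91)/2 × 6 = 52.65
  Sum = 95.075 µg/mL·hr
Tail: C_last/k_e = 1.91/0.372 = 5.134
AUC_0→∞ (rectal suppository) = 95.075 + 5.134 = 100.209 µg/mL·hr
F = (AUC_ev/D_ev)/(AUC_iv/D_iv) = (100.209/5)/(320/5) = 20.0418/64 = 0.3132

F = 0.313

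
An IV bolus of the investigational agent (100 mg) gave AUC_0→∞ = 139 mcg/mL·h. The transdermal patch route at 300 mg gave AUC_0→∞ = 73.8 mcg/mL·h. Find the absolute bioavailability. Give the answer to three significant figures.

F = 0.177

F = (AUC_ev / D_ev) / (AUC_iv / D_iv)
  = (73.8/300) / (139/100)
  = 0.246 / 1.39 = 0.1770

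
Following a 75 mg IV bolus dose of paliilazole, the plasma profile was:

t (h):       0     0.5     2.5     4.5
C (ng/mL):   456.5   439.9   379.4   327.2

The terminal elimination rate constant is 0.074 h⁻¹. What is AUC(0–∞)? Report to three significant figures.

AUC = 6170 ng/mL·h

Trapezoidal AUC_0→4.5:
  [0→0.5]: (456.5+439.9)/2 × 0.5 = 224.1
  [0.5→2.5]: (439.9+379.4)/2 × 2 = 819.3
  [2.5→4.5]: (379.4+327.2)/2 × 2 = 706.6
  Sum = 1750.0 ng/mL·h
Extrapolated tail: C_last / k_e = 327.2 / 0.074 = 4421.622
AUC_0→∞ = 1750.0 + 4421.622 = 6171.622 ng/mL·h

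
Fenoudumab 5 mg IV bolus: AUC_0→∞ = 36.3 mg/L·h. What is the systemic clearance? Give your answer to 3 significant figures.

CL = 0.138 L/h

CL = Dose_iv / AUC_0→∞
   = 5 / 36.3 = 0.137741 L/h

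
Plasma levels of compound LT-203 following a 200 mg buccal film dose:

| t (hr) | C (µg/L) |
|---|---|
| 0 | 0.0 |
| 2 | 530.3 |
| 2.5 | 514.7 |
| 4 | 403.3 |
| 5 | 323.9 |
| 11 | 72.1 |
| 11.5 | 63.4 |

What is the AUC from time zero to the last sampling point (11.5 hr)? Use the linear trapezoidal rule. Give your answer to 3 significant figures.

Trapezoidal AUC_0→11.5:
  [0→2]: (0.0+530.3)/2 × 2 = 530.3
  [2→2.5]: (530.3+514.7)/2 × 0.5 = 261.25
  [2.5→4]: (514.7+403.3)/2 × 1.5 = 688.5
  [4→5]: (403.3+323.9)/2 × 1 = 363.6
  [5→11]: (323.9+72.1)/2 × 6 = 1188.0
  [11→11.5]: (72.1+63.4)/2 × 0.5 = 33.875
  Sum = 3065.525 µg/L·hr

AUC = 3070 µg/L·hr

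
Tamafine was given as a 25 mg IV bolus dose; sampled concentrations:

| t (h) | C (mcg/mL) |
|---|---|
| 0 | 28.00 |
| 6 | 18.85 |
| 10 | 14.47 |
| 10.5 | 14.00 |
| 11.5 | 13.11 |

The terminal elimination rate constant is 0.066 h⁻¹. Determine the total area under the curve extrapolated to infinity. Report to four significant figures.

Trapezoidal AUC_0→11.5:
  [0→6]: (28.00+18.85)/2 × 6 = 140.55
  [6→10]: (18.85+14.47)/2 × 4 = 66.64
  [10→10.5]: (14.47+14.00)/2 × 0.5 = 7.1175
  [10.5→11.5]: (14.00+13.11)/2 × 1 = 13.555
  Sum = 227.8625 mcg/mL·h
Extrapolated tail: C_last / k_e = 13.11 / 0.066 = 198.636
AUC_0→∞ = 227.8625 + 198.636 = 426.4985 mcg/mL·h

AUC = 426.5 mcg/mL·h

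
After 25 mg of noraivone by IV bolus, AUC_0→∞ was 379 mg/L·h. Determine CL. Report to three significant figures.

CL = 0.0660 L/h

CL = Dose_iv / AUC_0→∞
   = 25 / 379 = 0.0659631 L/h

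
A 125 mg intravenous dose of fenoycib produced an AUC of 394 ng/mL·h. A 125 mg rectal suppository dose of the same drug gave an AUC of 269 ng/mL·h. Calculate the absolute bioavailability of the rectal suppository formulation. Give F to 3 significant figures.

F = (AUC_ev / D_ev) / (AUC_iv / D_iv)
  = (269/125) / (394/125)
  = 2.152 / 3.152 = 0.6827

F = 0.683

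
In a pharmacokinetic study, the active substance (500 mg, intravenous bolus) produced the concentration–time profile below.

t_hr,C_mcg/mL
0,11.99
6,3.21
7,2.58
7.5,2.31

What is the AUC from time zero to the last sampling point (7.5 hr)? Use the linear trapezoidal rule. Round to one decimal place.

Trapezoidal AUC_0→7.5:
  [0→6]: (11.99+3.21)/2 × 6 = 45.6
  [6→7]: (3.21+2.58)/2 × 1 = 2.895
  [7→7.5]: (2.58+2.31)/2 × 0.5 = 1.2225
  Sum = 49.7175 mcg/mL·hr

AUC = 49.7 mcg/mL·hr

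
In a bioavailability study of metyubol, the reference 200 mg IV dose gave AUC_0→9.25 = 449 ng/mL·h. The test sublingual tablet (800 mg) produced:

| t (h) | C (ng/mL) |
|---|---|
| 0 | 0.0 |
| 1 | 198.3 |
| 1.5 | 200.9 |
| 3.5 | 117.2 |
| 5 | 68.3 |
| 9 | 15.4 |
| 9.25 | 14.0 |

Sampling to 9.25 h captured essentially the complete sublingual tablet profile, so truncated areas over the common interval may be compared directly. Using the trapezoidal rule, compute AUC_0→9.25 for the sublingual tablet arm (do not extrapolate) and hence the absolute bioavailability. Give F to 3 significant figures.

Trapezoidal AUC_0→9.25 (sublingual tablet):
  [0→1]: (0.0+198.3)/2 × 1 = 99.15
  [1→1.5]: (198.3+200.9)/2 × 0.5 = 99.8
  [1.5→3.5]: (200.9+117.2)/2 × 2 = 318.1
  [3.5→5]: (117.2+68.3)/2 × 1.5 = 139.125
  [5→9]: (68.3+15.4)/2 × 4 = 167.4
  [9→9.25]: (15.4+14.0)/2 × 0.25 = 3.675
  Sum = 827.25 ng/mL·h
F = (AUC_ev/D_ev)/(AUC_iv/D_iv) = (827.25/800)/(449/200) = 1.0340625/2.245 = 0.4606

F = 0.461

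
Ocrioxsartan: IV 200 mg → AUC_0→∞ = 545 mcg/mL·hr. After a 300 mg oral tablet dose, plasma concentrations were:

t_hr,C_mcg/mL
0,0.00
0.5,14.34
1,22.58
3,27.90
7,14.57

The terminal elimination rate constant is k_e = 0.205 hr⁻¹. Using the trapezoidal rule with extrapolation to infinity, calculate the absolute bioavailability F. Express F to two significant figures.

Trapezoidal AUC_0→7 (oral tablet):
  [0→0.5]: (0.00+14.34)/2 × 0.5 = 3.585
  [0.5→1]: (14.34+22.58)/2 × 0.5 = 9.23
  [1→3]: (22.58+27.90)/2 × 2 = 50.48
  [3→7]: (27.90+14.57)/2 × 4 = 84.94
  Sum = 148.235 mcg/mL·hr
Tail: C_last/k_e = 14.57/0.205 = 71.073
AUC_0→∞ (oral tablet) = 148.235 + 71.073 = 219.308 mcg/mL·hr
F = (AUC_ev/D_ev)/(AUC_iv/D_iv) = (219.308/300)/(545/200) = 0.731027/2.725 = 0.2683

F = 0.27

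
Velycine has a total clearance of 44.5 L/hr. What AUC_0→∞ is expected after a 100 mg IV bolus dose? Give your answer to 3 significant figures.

AUC = 2.25 mg/L·hr

AUC_0→∞ = Dose_iv / CL
        = 100 / 44.5 = 2.24719 mg/L·hr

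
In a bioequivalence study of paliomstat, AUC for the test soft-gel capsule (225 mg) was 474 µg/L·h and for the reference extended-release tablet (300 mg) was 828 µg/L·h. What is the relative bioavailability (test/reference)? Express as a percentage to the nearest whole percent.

F_rel = (AUC_test/D_test) / (AUC_ref/D_ref)
      = (474/225) / (828/300)
      = 2.10667 / 2.76 = 0.7633 = 76.33%

F_rel = 76%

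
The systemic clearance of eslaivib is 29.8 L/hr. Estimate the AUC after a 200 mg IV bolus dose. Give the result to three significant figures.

AUC_0→∞ = Dose_iv / CL
        = 200 / 29.8 = 6.71141 mg/L·hr

AUC = 6.71 mg/L·hr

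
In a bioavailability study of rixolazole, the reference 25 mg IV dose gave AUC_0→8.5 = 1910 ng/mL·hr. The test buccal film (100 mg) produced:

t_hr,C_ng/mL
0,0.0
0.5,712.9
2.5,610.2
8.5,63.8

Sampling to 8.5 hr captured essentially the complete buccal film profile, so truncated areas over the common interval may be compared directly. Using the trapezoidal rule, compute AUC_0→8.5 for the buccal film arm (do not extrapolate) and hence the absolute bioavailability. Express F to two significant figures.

F = 0.46

Trapezoidal AUC_0→8.5 (buccal film):
  [0→0.5]: (0.0+712.9)/2 × 0.5 = 178.225
  [0.5→2.5]: (712.9+610.2)/2 × 2 = 1323.1
  [2.5→8.5]: (610.2+63.8)/2 × 6 = 2022.0
  Sum = 3523.325 ng/mL·hr
F = (AUC_ev/D_ev)/(AUC_iv/D_iv) = (3523.325/100)/(1910/25) = 35.23325/76.4 = 0.4612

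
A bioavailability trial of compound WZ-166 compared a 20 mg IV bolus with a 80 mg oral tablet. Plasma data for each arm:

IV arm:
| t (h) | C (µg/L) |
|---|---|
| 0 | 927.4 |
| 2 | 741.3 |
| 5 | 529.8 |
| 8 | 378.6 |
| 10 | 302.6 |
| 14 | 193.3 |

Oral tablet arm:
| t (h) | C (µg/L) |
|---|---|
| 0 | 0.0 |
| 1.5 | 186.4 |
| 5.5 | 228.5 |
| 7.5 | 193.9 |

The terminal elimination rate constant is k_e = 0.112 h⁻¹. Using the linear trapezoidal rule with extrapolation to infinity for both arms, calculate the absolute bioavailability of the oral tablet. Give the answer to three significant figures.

F = 0.0937

Trapezoidal AUC_0→14 (IV):
  [0→2]: (927.4+741.3)/2 × 2 = 1668.7
  [2→5]: (741.3+529.8)/2 × 3 = 1906.65
  [5→8]: (529.8+378.6)/2 × 3 = 1362.6
  [8→10]: (378.6+302.6)/2 × 2 = 681.2
  [10→14]: (302.6+193.3)/2 × 4 = 991.8
  Sum = 6610.95 µg/L·h
IV tail: 193.3/0.112 = 1725.893; AUC_iv,0→∞ = 6610.95 + 1725.893 = 8336.843 µg/L·h
Trapezoidal AUC_0→7.5 (oral tablet):
  [0→1.5]: (0.0+186.4)/2 × 1.5 = 139.8
  [1.5→5.5]: (186.4+228.5)/2 × 4 = 829.8
  [5.5→7.5]: (228.5+193.9)/2 × 2 = 422.4
  Sum = 1392.0 µg/L·h
oral tablet tail: 193.9/0.112 = 1731.250; AUC_ev,0→∞ = 1392.0 + 1731.250 = 3123.25 µg/L·h
F = (AUC_ev/D_ev)/(AUC_iv/D_iv) = (3123.25/80)/(8336.843/20) = 39.040625/416.84215 = 0.0937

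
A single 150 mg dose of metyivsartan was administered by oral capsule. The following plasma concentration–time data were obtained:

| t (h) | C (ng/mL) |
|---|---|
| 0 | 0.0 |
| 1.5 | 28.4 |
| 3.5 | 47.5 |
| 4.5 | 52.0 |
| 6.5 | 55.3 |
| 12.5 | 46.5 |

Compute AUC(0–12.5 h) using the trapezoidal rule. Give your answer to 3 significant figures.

AUC = 560 ng/mL·h

Trapezoidal AUC_0→12.5:
  [0→1.5]: (0.0+28.4)/2 × 1.5 = 21.3
  [1.5→3.5]: (28.4+47.5)/2 × 2 = 75.9
  [3.5→4.5]: (47.5+52.0)/2 × 1 = 49.75
  [4.5→6.5]: (52.0+55.3)/2 × 2 = 107.3
  [6.5→12.5]: (55.3+46.5)/2 × 6 = 305.4
  Sum = 559.65 ng/mL·h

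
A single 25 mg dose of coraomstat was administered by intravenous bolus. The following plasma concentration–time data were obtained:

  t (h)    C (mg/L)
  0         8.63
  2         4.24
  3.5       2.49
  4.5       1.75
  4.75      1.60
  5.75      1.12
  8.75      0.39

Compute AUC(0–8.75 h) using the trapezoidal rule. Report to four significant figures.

Trapezoidal AUC_0→8.75:
  [0→2]: (8.63+4.24)/2 × 2 = 12.87
  [2→3.5]: (4.24+2.49)/2 × 1.5 = 5.0475
  [3.5→4.5]: (2.49+1.75)/2 × 1 = 2.12
  [4.5→4.75]: (1.75+1.60)/2 × 0.25 = 0.41875
  [4.75→5.75]: (1.60+1.12)/2 × 1 = 1.36
  [5.75→8.75]: (1.12+0.39)/2 × 3 = 2.265
  Sum = 24.08125 mg/L·h

AUC = 24.08 mg/L·h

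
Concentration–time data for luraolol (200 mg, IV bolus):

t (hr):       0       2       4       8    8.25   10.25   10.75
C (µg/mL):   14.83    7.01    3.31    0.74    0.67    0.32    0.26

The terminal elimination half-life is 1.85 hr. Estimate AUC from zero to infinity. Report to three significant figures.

Trapezoidal AUC_0→10.75:
  [0→2]: (14.83+7.01)/2 × 2 = 21.84
  [2→4]: (7.01+3.31)/2 × 2 = 10.32
  [4→8]: (3.31+0.74)/2 × 4 = 8.1
  [8→8.25]: (0.74+0.67)/2 × 0.25 = 0.17625
  [8.25→10.25]: (0.67+0.32)/2 × 2 = 0.99
  [10.25→10.75]: (0.32+0.26)/2 × 0.5 = 0.145
  Sum = 41.57125 µg/mL·hr
k_e = ln2 / t½ = 0.693147 / 1.85 = 0.3747 hr^-1
Extrapolated tail: C_last / k_e = 0.26 / 0.3747 = 0.694
AUC_0→∞ = 41.57125 + 0.694 = 42.26525 µg/mL·hr

AUC = 42.3 µg/mL·hr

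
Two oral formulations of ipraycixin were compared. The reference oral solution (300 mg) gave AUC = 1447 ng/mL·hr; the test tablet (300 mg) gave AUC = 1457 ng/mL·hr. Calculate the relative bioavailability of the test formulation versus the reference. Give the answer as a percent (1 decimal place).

F_rel = 100.7%

F_rel = (AUC_test/D_test) / (AUC_ref/D_ref)
      = (1457/300) / (1447/300)
      = 4.85667 / 4.82333 = 1.0069 = 100.69%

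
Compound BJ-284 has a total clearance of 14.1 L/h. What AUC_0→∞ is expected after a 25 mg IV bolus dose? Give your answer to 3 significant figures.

AUC = 1.77 mg/L·h

AUC_0→∞ = Dose_iv / CL
        = 25 / 14.1 = 1.77305 mg/L·h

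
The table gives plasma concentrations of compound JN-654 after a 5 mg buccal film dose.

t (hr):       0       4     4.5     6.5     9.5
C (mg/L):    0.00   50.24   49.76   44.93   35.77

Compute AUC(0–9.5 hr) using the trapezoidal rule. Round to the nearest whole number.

AUC = 341 mg/L·hr

Trapezoidal AUC_0→9.5:
  [0→4]: (0.00+50.24)/2 × 4 = 100.48
  [4→4.5]: (50.24+49.76)/2 × 0.5 = 25.0
  [4.5→6.5]: (49.76+44.93)/2 × 2 = 94.69
  [6.5→9.5]: (44.93+35.77)/2 × 3 = 121.05
  Sum = 341.22 mg/L·hr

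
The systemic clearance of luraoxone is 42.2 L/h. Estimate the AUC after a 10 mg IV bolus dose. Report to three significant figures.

AUC_0→∞ = Dose_iv / CL
        = 10 / 42.2 = 0.236967 mg/L·h

AUC = 0.237 mg/L·h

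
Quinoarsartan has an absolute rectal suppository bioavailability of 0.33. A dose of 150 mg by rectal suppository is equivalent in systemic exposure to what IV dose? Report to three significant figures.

Systemic exposure from an extravascular dose = F × D_ev, so the equivalent IV dose is F × D_ev.
D_iv = F × D_ev = 0.33 × 150 = 49.5 mg

D_iv = 49.5 mg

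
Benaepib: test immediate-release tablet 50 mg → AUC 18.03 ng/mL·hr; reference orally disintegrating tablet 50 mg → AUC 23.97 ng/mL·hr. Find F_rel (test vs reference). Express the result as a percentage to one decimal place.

F_rel = (AUC_test/D_test) / (AUC_ref/D_ref)
      = (18.03/50) / (23.97/50)
      = 0.3606 / 0.4794 = 0.7522 = 75.22%

F_rel = 75.2%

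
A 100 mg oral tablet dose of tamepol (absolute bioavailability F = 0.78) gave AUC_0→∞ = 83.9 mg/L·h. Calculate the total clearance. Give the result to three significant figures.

CL = 0.930 L/h

CL = F × Dose / AUC_0→∞
   = 0.78 × 100 / 83.9 = 0.929678 L/h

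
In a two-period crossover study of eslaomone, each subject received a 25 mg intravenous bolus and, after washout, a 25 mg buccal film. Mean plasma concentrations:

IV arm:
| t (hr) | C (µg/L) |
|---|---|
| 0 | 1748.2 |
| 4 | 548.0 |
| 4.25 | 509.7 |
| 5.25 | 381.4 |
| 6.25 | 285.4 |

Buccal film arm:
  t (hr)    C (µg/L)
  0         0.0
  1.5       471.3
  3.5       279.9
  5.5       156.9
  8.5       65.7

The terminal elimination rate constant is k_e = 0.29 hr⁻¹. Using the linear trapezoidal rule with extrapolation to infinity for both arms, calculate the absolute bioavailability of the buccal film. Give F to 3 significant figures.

F = 0.324

Trapezoidal AUC_0→6.25 (IV):
  [0→4]: (1748.2+548.0)/2 × 4 = 4592.4
  [4→4.25]: (548.0+509.7)/2 × 0.25 = 132.2125
  [4.25→5.25]: (509.7+381.4)/2 × 1 = 445.55
  [5.25→6.25]: (381.4+285.4)/2 × 1 = 333.4
  Sum = 5503.5625 µg/L·hr
IV tail: 285.4/0.29 = 984.138; AUC_iv,0→∞ = 5503.5625 + 984.138 = 6487.7005 µg/L·hr
Trapezoidal AUC_0→8.5 (buccal film):
  [0→1.5]: (0.0+471.3)/2 × 1.5 = 353.475
  [1.5→3.5]: (471.3+279.9)/2 × 2 = 751.2
  [3.5→5.5]: (279.9+156.9)/2 × 2 = 436.8
  [5.5→8.5]: (156.9+65.7)/2 × 3 = 333.9
  Sum = 1875.375 µg/L·hr
buccal film tail: 65.7/0.29 = 226.552; AUC_ev,0→∞ = 1875.375 + 226.552 = 2101.927 µg/L·hr
F = (AUC_ev/D_ev)/(AUC_iv/D_iv) = (2101.927/25)/(6487.7005/25) = 84.07708/259.50802 = 0.3240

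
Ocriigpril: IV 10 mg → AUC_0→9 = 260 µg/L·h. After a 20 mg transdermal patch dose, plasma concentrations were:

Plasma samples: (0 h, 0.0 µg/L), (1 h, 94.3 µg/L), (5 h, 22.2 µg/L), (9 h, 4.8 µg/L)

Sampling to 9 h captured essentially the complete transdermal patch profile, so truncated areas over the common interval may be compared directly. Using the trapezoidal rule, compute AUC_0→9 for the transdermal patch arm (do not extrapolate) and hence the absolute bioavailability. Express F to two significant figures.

Trapezoidal AUC_0→9 (transdermal patch):
  [0→1]: (0.0+94.3)/2 × 1 = 47.15
  [1→5]: (94.3+22.2)/2 × 4 = 233.0
  [5→9]: (22.2+4.8)/2 × 4 = 54.0
  Sum = 334.15 µg/L·h
F = (AUC_ev/D_ev)/(AUC_iv/D_iv) = (334.15/20)/(260/10) = 16.7075/26 = 0.6426

F = 0.64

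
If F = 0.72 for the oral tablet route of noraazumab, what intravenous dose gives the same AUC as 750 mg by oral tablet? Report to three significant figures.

Systemic exposure from an extravascular dose = F × D_ev, so the equivalent IV dose is F × D_ev.
D_iv = F × D_ev = 0.72 × 750 = 540 mg

D_iv = 540 mg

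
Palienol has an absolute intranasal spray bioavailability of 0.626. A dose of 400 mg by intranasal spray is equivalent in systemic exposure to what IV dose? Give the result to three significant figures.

D_iv = 250 mg

Systemic exposure from an extravascular dose = F × D_ev, so the equivalent IV dose is F × D_ev.
D_iv = F × D_ev = 0.626 × 400 = 250.4 mg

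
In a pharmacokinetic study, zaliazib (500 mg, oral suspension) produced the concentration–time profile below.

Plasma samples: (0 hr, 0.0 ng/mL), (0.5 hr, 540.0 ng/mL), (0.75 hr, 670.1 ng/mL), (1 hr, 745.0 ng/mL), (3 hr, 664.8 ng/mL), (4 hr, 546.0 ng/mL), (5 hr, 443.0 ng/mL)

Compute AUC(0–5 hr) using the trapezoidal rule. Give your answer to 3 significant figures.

Trapezoidal AUC_0→5:
  [0→0.5]: (0.0+540.0)/2 × 0.5 = 135.0
  [0.5→0.75]: (540.0+670.1)/2 × 0.25 = 151.2625
  [0.75→1]: (670.1+745.0)/2 × 0.25 = 176.8875
  [1→3]: (745.0+664.8)/2 × 2 = 1409.8
  [3→4]: (664.8+546.0)/2 × 1 = 605.4
  [4→5]: (546.0+443.0)/2 × 1 = 494.5
  Sum = 2972.85 ng/mL·hr

AUC = 2970 ng/mL·hr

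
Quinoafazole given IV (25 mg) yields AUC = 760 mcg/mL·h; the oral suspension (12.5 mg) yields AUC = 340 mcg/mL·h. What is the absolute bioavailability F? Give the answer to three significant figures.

F = 0.895

F = (AUC_ev / D_ev) / (AUC_iv / D_iv)
  = (340/12.5) / (760/25)
  = 27.2 / 30.4 = 0.8947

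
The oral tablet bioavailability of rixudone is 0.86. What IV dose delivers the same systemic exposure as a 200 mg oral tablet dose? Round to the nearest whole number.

Systemic exposure from an extravascular dose = F × D_ev, so the equivalent IV dose is F × D_ev.
D_iv = F × D_ev = 0.86 × 200 = 172 mg

D_iv = 172 mg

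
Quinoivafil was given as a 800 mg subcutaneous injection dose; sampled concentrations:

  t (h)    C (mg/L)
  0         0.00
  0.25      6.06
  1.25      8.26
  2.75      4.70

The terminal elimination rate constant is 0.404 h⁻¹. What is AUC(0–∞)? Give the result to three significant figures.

Trapezoidal AUC_0→2.75:
  [0→0.25]: (0.00+6.06)/2 × 0.25 = 0.7575
  [0.25→1.25]: (6.06+8.26)/2 × 1 = 7.16
  [1.25→2.75]: (8.26+4.70)/2 × 1.5 = 9.72
  Sum = 17.6375 mg/L·h
Extrapolated tail: C_last / k_e = 4.70 / 0.404 = 11.634
AUC_0→∞ = 17.6375 + 11.634 = 29.2715 mg/L·h

AUC = 29.3 mg/L·h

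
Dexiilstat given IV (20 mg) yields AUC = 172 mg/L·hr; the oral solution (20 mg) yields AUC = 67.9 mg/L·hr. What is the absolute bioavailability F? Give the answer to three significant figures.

F = (AUC_ev / D_ev) / (AUC_iv / D_iv)
  = (67.9/20) / (172/20)
  = 3.395 / 8.6 = 0.3948

F = 0.395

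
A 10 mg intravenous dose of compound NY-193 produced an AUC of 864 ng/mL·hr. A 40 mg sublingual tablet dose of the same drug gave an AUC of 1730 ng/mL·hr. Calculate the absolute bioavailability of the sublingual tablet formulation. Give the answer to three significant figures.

F = 0.501

F = (AUC_ev / D_ev) / (AUC_iv / D_iv)
  = (1730/40) / (864/10)
  = 43.25 / 86.4 = 0.5006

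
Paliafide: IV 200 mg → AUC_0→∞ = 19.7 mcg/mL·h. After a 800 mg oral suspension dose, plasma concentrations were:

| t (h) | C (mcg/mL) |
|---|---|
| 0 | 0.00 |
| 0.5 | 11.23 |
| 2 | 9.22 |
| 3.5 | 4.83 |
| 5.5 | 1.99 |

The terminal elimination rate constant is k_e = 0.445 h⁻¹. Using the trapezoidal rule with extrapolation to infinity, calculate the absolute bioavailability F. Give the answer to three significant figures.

Trapezoidal AUC_0→5.5 (oral suspension):
  [0→0.5]: (0.00+11.23)/2 × 0.5 = 2.8075
  [0.5→2]: (11.23+9.22)/2 × 1.5 = 15.3375
  [2→3.5]: (9.22+4.83)/2 × 1.5 = 10.5375
  [3.5→5.5]: (4.83+1.99)/2 × 2 = 6.82
  Sum = 35.5025 mcg/mL·h
Tail: C_last/k_e = 1.99/0.445 = 4.472
AUC_0→∞ (oral suspension) = 35.5025 + 4.472 = 39.9745 mcg/mL·h
F = (AUC_ev/D_ev)/(AUC_iv/D_iv) = (39.9745/800)/(19.7/200) = 0.049968125/0.0985 = 0.5073

F = 0.507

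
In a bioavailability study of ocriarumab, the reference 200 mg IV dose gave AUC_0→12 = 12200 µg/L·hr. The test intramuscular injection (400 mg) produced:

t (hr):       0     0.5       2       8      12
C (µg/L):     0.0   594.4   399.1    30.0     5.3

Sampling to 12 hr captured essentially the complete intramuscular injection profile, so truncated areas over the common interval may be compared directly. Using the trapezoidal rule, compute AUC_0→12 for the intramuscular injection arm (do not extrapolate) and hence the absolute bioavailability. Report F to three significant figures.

F = 0.0923

Trapezoidal AUC_0→12 (intramuscular injection):
  [0→0.5]: (0.0+594.4)/2 × 0.5 = 148.6
  [0.5→2]: (594.4+399.1)/2 × 1.5 = 745.125
  [2→8]: (399.1+30.0)/2 × 6 = 1287.3
  [8→12]: (30.0+5.3)/2 × 4 = 70.6
  Sum = 2251.625 µg/L·hr
F = (AUC_ev/D_ev)/(AUC_iv/D_iv) = (2251.625/400)/(12200/200) = 5.6290625/61 = 0.0923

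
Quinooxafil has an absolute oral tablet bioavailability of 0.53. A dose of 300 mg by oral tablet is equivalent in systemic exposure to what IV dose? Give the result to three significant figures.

D_iv = 159 mg

Systemic exposure from an extravascular dose = F × D_ev, so the equivalent IV dose is F × D_ev.
D_iv = F × D_ev = 0.53 × 300 = 159 mg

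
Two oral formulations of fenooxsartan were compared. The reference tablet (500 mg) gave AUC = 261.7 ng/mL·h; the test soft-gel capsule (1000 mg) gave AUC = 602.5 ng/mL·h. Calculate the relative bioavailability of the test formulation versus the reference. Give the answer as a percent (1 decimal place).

F_rel = (AUC_test/D_test) / (AUC_ref/D_ref)
      = (602.5/1000) / (261.7/500)
      = 0.6025 / 0.5234 = 1.1511 = 115.11%

F_rel = 115.1%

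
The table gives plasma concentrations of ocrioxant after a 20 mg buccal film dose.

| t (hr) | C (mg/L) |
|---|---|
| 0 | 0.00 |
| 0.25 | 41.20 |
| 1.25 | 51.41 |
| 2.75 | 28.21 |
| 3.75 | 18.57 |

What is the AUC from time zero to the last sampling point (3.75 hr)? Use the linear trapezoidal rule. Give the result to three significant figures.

Trapezoidal AUC_0→3.75:
  [0→0.25]: (0.00+41.20)/2 × 0.25 = 5.15
  [0.25→1.25]: (41.20+51.41)/2 × 1 = 46.305
  [1.25→2.75]: (51.41+28.21)/2 × 1.5 = 59.715
  [2.75→3.75]: (28.21+18.57)/2 × 1 = 23.39
  Sum = 134.56 mg/L·hr

AUC = 135 mg/L·hr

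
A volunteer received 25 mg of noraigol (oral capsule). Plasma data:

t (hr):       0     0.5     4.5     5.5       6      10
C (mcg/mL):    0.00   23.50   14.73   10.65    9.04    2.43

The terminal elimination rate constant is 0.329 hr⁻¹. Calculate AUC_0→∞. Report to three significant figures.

AUC = 130 mcg/mL·hr

Trapezoidal AUC_0→10:
  [0→0.5]: (0.00+23.50)/2 × 0.5 = 5.875
  [0.5→4.5]: (23.50+14.73)/2 × 4 = 76.46
  [4.5→5.5]: (14.73+10.65)/2 × 1 = 12.69
  [5.5→6]: (10.65+9.04)/2 × 0.5 = 4.9225
  [6→10]: (9.04+2.43)/2 × 4 = 22.94
  Sum = 122.8875 mcg/mL·hr
Extrapolated tail: C_last / k_e = 2.43 / 0.329 = 7.386
AUC_0→∞ = 122.8875 + 7.386 = 130.2735 mcg/mL·hr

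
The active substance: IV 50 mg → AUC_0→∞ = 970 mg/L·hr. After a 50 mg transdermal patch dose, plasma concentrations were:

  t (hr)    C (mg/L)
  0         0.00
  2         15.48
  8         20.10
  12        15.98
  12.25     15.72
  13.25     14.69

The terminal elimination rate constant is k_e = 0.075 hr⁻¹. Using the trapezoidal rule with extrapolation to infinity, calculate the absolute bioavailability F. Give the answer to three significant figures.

Trapezoidal AUC_0→13.25 (transdermal patch):
  [0→2]: (0.00+15.48)/2 × 2 = 15.48
  [2→8]: (15.48+20.10)/2 × 6 = 106.74
  [8→12]: (20.10+15.98)/2 × 4 = 72.16
  [12→12.25]: (15.98+15.72)/2 × 0.25 = 3.9625
  [12.25→13.25]: (15.72+14.69)/2 × 1 = 15.205
  Sum = 213.5475 mg/L·hr
Tail: C_last/k_e = 14.69/0.075 = 195.867
AUC_0→∞ (transdermal patch) = 213.5475 + 195.867 = 409.4145 mg/L·hr
F = (AUC_ev/D_ev)/(AUC_iv/D_iv) = (409.4145/50)/(970/50) = 8.18829/19.4 = 0.4221

F = 0.422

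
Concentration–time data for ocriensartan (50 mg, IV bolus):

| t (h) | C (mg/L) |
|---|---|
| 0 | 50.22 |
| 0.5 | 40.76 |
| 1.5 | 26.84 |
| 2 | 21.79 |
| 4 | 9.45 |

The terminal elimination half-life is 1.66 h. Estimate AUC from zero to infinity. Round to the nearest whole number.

AUC = 123 mg/L·h

Trapezoidal AUC_0→4:
  [0→0.5]: (50.22+40.76)/2 × 0.5 = 22.745
  [0.5→1.5]: (40.76+26.84)/2 × 1 = 33.8
  [1.5→2]: (26.84+21.79)/2 × 0.5 = 12.1575
  [2→4]: (21.79+9.45)/2 × 2 = 31.24
  Sum = 99.9425 mg/L·h
k_e = ln2 / t½ = 0.693147 / 1.66 = 0.4176 h^-1
Extrapolated tail: C_last / k_e = 9.45 / 0.4176 = 22.629
AUC_0→∞ = 99.9425 + 22.629 = 122.5715 mg/L·h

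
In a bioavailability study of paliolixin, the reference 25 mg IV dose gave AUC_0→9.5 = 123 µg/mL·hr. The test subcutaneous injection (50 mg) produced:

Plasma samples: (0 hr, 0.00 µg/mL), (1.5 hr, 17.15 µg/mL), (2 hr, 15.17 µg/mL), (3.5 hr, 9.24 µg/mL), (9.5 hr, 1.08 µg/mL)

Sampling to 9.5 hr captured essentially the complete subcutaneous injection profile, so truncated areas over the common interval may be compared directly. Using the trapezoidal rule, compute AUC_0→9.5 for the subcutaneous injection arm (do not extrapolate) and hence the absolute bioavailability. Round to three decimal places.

F = 0.285

Trapezoidal AUC_0→9.5 (subcutaneous injection):
  [0→1.5]: (0.00+17.15)/2 × 1.5 = 12.8625
  [1.5→2]: (17.15+15.17)/2 × 0.5 = 8.08
  [2→3.5]: (15.17+9.24)/2 × 1.5 = 18.3075
  [3.5→9.5]: (9.24+1.08)/2 × 6 = 30.96
  Sum = 70.21 µg/mL·hr
F = (AUC_ev/D_ev)/(AUC_iv/D_iv) = (70.21/50)/(123/25) = 1.4042/4.92 = 0.2854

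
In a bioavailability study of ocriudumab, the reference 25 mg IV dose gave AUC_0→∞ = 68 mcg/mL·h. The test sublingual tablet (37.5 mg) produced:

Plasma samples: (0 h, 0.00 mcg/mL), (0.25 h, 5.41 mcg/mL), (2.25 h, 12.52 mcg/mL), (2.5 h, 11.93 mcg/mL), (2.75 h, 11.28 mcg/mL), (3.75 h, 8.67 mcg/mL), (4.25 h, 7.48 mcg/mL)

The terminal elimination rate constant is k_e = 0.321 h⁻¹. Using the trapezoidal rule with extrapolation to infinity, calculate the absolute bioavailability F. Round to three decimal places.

Trapezoidal AUC_0→4.25 (sublingual tablet):
  [0→0.25]: (0.00+5.41)/2 × 0.25 = 0.67625
  [0.25→2.25]: (5.41+12.52)/2 × 2 = 17.93
  [2.25→2.5]: (12.52+11.93)/2 × 0.25 = 3.05625
  [2.5→2.75]: (11.93+11.28)/2 × 0.25 = 2.90125
  [2.75→3.75]: (11.28+8.67)/2 × 1 = 9.975
  [3.75→4.25]: (8.67+7.48)/2 × 0.5 = 4.0375
  Sum = 38.57625 mcg/mL·h
Tail: C_last/k_e = 7.48/0.321 = 23.302
AUC_0→∞ (sublingual tablet) = 38.57625 + 23.302 = 61.87825 mcg/mL·h
F = (AUC_ev/D_ev)/(AUC_iv/D_iv) = (61.87825/37.5)/(68/25) = 1.65009/2.72 = 0.6067

F = 0.607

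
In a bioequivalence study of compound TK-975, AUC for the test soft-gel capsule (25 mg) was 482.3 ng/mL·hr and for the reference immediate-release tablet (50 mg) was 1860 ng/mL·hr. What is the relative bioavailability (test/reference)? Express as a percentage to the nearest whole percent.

F_rel = 52%

F_rel = (AUC_test/D_test) / (AUC_ref/D_ref)
      = (482.3/25) / (1860/50)
      = 19.292 / 37.2 = 0.5186 = 51.86%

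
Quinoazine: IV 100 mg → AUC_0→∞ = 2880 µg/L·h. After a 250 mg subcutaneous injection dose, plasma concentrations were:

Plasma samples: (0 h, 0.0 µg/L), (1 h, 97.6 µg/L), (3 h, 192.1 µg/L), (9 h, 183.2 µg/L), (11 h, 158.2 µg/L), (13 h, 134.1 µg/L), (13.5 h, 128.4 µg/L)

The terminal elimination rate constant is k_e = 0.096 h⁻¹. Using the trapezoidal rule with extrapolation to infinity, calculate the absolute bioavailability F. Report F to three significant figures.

Trapezoidal AUC_0→13.5 (subcutaneous injection):
  [0→1]: (0.0+97.6)/2 × 1 = 48.8
  [1→3]: (97.6+192.1)/2 × 2 = 289.7
  [3→9]: (192.1+183.2)/2 × 6 = 1125.9
  [9→11]: (183.2+158.2)/2 × 2 = 341.4
  [11→13]: (158.2+134.1)/2 × 2 = 292.3
  [13→13.5]: (134.1+128.4)/2 × 0.5 = 65.625
  Sum = 2163.725 µg/L·h
Tail: C_last/k_e = 128.4/0.096 = 1337.500
AUC_0→∞ (subcutaneous injection) = 2163.725 + 1337.500 = 3501.225 µg/L·h
F = (AUC_ev/D_ev)/(AUC_iv/D_iv) = (3501.225/250)/(2880/100) = 14.0049/28.8 = 0.4863

F = 0.486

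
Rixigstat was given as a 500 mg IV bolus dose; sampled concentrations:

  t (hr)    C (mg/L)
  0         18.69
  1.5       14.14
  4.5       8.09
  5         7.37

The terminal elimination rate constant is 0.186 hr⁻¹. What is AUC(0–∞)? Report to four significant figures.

AUC = 101.5 mg/L·hr

Trapezoidal AUC_0→5:
  [0→1.5]: (18.69+14.14)/2 × 1.5 = 24.6225
  [1.5→4.5]: (14.14+8.09)/2 × 3 = 33.345
  [4.5→5]: (8.09+7.37)/2 × 0.5 = 3.865
  Sum = 61.8325 mg/L·hr
Extrapolated tail: C_last / k_e = 7.37 / 0.186 = 39.624
AUC_0→∞ = 61.8325 + 39.624 = 101.4565 mg/L·hr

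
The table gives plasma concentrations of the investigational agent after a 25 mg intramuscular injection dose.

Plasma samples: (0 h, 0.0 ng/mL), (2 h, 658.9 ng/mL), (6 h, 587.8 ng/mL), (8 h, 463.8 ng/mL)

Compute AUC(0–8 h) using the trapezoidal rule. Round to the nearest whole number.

AUC = 4204 ng/mL·h

Trapezoidal AUC_0→8:
  [0→2]: (0.0+658.9)/2 × 2 = 658.9
  [2→6]: (658.9+587.8)/2 × 4 = 2493.4
  [6→8]: (587.8+463.8)/2 × 2 = 1051.6
  Sum = 4203.9 ng/mL·h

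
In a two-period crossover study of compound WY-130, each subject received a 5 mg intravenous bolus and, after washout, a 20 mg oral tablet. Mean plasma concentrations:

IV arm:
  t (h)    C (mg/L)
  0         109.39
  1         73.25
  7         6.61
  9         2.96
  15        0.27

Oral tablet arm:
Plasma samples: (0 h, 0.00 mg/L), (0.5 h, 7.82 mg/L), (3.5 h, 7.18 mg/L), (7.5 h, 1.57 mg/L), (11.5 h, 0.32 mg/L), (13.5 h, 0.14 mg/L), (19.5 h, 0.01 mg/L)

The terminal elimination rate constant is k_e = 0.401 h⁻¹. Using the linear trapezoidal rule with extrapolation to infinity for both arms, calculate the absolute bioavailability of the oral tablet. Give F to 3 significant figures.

Trapezoidal AUC_0→15 (IV):
  [0→1]: (109.39+73.25)/2 × 1 = 91.32
  [1→7]: (73.25+6.61)/2 × 6 = 239.58
  [7→9]: (6.61+2.96)/2 × 2 = 9.57
  [9→15]: (2.96+0.27)/2 × 6 = 9.69
  Sum = 350.16 mg/L·h
IV tail: 0.27/0.401 = 0.673; AUC_iv,0→∞ = 350.16 + 0.673 = 350.833 mg/L·h
Trapezoidal AUC_0→19.5 (oral tablet):
  [0→0.5]: (0.00+7.82)/2 × 0.5 = 1.955
  [0.5→3.5]: (7.82+7.18)/2 × 3 = 22.5
  [3.5→7.5]: (7.18+1.57)/2 × 4 = 17.5
  [7.5→11.5]: (1.57+0.32)/2 × 4 = 3.78
  [11.5→13.5]: (0.32+0.14)/2 × 2 = 0.46
  [13.5→19.5]: (0.14+0.01)/2 × 6 = 0.45
  Sum = 46.645 mg/L·h
oral tablet tail: 0.01/0.401 = 0.025; AUC_ev,0→∞ = 46.645 + 0.025 = 46.67 mg/L·h
F = (AUC_ev/D_ev)/(AUC_iv/D_iv) = (46.67/20)/(350.833/5) = 2.3335/70.1666 = 0.0333

F = 0.0333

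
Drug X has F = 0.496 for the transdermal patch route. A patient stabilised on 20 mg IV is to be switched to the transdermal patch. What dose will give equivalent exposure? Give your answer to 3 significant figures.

D_transdermal = 40.3 mg

For equal systemic exposure: F × D_ev = D_iv
D_ev = D_iv / F = 20 / 0.496 = 40.3226 mg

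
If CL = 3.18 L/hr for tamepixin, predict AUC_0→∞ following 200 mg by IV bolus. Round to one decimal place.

AUC_0→∞ = Dose_iv / CL
        = 200 / 3.18 = 62.8931 mg/L·hr

AUC = 62.9 mg/L·hr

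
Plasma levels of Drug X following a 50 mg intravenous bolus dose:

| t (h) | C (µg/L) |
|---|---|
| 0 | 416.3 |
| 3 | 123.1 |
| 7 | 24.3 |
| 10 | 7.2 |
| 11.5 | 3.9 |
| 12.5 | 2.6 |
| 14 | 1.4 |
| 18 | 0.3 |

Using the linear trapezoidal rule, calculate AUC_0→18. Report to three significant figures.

Trapezoidal AUC_0→18:
  [0→3]: (416.3+123.1)/2 × 3 = 809.1
  [3→7]: (123.1+24.3)/2 × 4 = 294.8
  [7→10]: (24.3+7.2)/2 × 3 = 47.25
  [10→11.5]: (7.2+3.9)/2 × 1.5 = 8.325
  [11.5→12.5]: (3.9+2.6)/2 × 1 = 3.25
  [12.5→14]: (2.6+1.4)/2 × 1.5 = 3.0
  [14→18]: (1.4+0.3)/2 × 4 = 3.4
  Sum = 1169.125 µg/L·h

AUC = 1170 µg/L·h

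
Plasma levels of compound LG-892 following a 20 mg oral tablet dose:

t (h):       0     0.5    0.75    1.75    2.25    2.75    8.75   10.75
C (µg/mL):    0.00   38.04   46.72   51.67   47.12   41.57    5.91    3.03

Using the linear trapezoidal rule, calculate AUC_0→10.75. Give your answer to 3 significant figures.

AUC = 268 µg/mL·h

Trapezoidal AUC_0→10.75:
  [0→0.5]: (0.00+38.04)/2 × 0.5 = 9.51
  [0.5→0.75]: (38.04+46.72)/2 × 0.25 = 10.595
  [0.75→1.75]: (46.72+51.67)/2 × 1 = 49.195
  [1.75→2.25]: (51.67+47.12)/2 × 0.5 = 24.6975
  [2.25→2.75]: (47.12+41.57)/2 × 0.5 = 22.1725
  [2.75→8.75]: (41.57+5.91)/2 × 6 = 142.44
  [8.75→10.75]: (5.91+3.03)/2 × 2 = 8.94
  Sum = 267.55 µg/mL·h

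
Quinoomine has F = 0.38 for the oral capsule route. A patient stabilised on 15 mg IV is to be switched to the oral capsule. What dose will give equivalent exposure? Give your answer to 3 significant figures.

For equal systemic exposure: F × D_ev = D_iv
D_ev = D_iv / F = 15 / 0.38 = 39.4737 mg

D_oral = 39.5 mg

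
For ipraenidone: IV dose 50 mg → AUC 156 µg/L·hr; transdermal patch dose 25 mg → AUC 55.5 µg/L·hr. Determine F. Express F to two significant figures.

F = (AUC_ev / D_ev) / (AUC_iv / D_iv)
  = (55.5/25) / (156/50)
  = 2.22 / 3.12 = 0.7115

F = 0.71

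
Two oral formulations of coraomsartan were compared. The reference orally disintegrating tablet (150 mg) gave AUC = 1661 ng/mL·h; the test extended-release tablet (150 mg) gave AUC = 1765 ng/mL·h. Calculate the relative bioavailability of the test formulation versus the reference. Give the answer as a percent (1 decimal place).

F_rel = 106.3%

F_rel = (AUC_test/D_test) / (AUC_ref/D_ref)
      = (1765/150) / (1661/150)
      = 11.7667 / 11.0733 = 1.0626 = 106.26%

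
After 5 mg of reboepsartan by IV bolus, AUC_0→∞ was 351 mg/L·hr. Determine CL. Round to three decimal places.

CL = 0.014 L/hr

CL = Dose_iv / AUC_0→∞
   = 5 / 351 = 0.014245 L/hr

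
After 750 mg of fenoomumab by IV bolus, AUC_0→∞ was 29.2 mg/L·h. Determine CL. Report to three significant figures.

CL = Dose_iv / AUC_0→∞
   = 750 / 29.2 = 25.6849 L/h

CL = 25.7 L/h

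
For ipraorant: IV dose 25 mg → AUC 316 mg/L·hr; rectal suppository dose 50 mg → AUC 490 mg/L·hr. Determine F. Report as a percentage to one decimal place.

F = 77.5%

F = (AUC_ev / D_ev) / (AUC_iv / D_iv)
  = (490/50) / (316/25)
  = 9.8 / 12.64 = 0.7753
  = 77.53%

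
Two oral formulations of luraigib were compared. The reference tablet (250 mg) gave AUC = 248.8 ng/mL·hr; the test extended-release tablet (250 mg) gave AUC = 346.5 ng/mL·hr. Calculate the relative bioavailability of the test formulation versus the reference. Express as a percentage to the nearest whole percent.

F_rel = 139%

F_rel = (AUC_test/D_test) / (AUC_ref/D_ref)
      = (346.5/250) / (248.8/250)
      = 1.386 / 0.9952 = 1.3927 = 139.27%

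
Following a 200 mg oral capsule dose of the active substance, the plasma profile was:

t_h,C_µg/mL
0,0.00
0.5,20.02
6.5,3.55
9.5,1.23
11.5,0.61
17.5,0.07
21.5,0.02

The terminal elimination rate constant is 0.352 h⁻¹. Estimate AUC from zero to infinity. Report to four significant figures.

Trapezoidal AUC_0→21.5:
  [0→0.5]: (0.00+20.02)/2 × 0.5 = 5.005
  [0.5→6.5]: (20.02+3.55)/2 × 6 = 70.71
  [6.5→9.5]: (3.55+1.23)/2 × 3 = 7.17
  [9.5→11.5]: (1.23+0.61)/2 × 2 = 1.84
  [11.5→17.5]: (0.61+0.07)/2 × 6 = 2.04
  [17.5→21.5]: (0.07+0.02)/2 × 4 = 0.18
  Sum = 86.945 µg/mL·h
Extrapolated tail: C_last / k_e = 0.02 / 0.352 = 0.057
AUC_0→∞ = 86.945 + 0.057 = 87.002 µg/mL·h

AUC = 87.00 µg/mL·h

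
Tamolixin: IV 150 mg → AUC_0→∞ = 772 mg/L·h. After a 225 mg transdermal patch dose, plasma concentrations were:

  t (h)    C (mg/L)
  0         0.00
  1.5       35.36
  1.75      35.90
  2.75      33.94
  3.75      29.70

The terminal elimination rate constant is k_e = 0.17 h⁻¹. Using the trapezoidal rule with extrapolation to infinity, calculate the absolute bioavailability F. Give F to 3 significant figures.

Trapezoidal AUC_0→3.75 (transdermal patch):
  [0→1.5]: (0.00+35.36)/2 × 1.5 = 26.52
  [1.5→1.75]: (35.36+35.90)/2 × 0.25 = 8.9075
  [1.75→2.75]: (35.90+33.94)/2 × 1 = 34.92
  [2.75→3.75]: (33.94+29.70)/2 × 1 = 31.82
  Sum = 102.1675 mg/L·h
Tail: C_last/k_e = 29.70/0.17 = 174.706
AUC_0→∞ (transdermal patch) = 102.1675 + 174.706 = 276.8735 mg/L·h
F = (AUC_ev/D_ev)/(AUC_iv/D_iv) = (276.8735/225)/(772/150) = 1.23055/5.14667 = 0.2391

F = 0.239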